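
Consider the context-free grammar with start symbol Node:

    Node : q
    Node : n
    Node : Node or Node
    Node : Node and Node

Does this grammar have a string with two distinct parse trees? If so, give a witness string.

Ambiguous

Witness: n and n and n

Derivation 1: Node ⇒ Node and Node ⇒ n and Node ⇒ n and Node and Node ⇒ n and n and Node ⇒ n and n and n
Derivation 2: Node ⇒ Node and Node ⇒ Node and Node and Node ⇒ n and Node and Node ⇒ n and n and Node ⇒ n and n and n

Two distinct leftmost derivations for the same string.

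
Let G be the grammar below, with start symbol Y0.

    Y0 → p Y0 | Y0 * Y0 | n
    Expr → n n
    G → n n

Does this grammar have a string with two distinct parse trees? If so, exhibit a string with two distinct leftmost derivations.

Witness: p n * n

Derivation 1: Y0 ⇒ p Y0 ⇒ p Y0 * Y0 ⇒ p n * Y0 ⇒ p n * n
Derivation 2: Y0 ⇒ Y0 * Y0 ⇒ p Y0 * Y0 ⇒ p n * Y0 ⇒ p n * n

Two distinct leftmost derivations for the same string.

Ambiguous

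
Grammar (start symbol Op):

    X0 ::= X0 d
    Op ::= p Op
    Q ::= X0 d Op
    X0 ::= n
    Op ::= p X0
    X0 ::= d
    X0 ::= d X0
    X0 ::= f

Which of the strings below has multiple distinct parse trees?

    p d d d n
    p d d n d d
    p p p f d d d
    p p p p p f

p d d n d d

p d d d n: 1 tree
p d d n d d: 6 trees
p p p f d d d: 1 tree
p p p p p f: 1 tree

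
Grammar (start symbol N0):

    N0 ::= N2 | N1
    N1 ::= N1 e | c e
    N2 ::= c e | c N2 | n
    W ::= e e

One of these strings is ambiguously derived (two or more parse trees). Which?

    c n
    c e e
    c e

c n: 1 tree
c e e: 1 tree
c e: 2 trees

c e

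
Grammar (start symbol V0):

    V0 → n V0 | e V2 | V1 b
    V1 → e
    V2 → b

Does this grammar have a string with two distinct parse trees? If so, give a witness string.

Witness: e b

Derivation 1: V0 ⇒ e V2 ⇒ e b
Derivation 2: V0 ⇒ V1 b ⇒ e b

Two distinct leftmost derivations for the same string.

Ambiguous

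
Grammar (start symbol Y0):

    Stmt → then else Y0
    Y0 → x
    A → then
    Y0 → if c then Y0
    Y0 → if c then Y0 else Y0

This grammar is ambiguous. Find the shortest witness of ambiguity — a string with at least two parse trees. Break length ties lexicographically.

length 1: no string has ≥2 trees
length 4: no string has ≥2 trees
length 6: no string has ≥2 trees
length 7: no string has ≥2 trees
length 9: if c then if c then x else x has 2 parse trees

Two derivations of if c then if c then x else x:
  Y0 ⇒ if c then Y0 ⇒ if c then if c then Y0 else Y0 ⇒ if c then if c then x else Y0 ⇒ if c then if c then x else x
  Y0 ⇒ if c then Y0 else Y0 ⇒ if c then if c then Y0 else Y0 ⇒ if c then if c then x else Y0 ⇒ if c then if c then x else x

if c then if c then x else x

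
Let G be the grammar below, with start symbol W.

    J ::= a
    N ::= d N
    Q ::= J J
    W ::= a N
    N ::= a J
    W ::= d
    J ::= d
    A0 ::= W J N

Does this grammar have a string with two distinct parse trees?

Unambiguous

Only W, N, J are reachable from W; ignoring the rest: The reachable rules are right-linear with at most one rule per (nonterminal, next-terminal) pair. Each input token forces the next rule, so parsing is deterministic.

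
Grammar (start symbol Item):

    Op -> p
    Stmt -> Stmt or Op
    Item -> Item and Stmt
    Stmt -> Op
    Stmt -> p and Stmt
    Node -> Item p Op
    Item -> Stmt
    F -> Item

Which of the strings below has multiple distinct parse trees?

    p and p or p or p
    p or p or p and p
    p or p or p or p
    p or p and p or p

p and p or p or p

p and p or p or p: 4 trees
p or p or p and p: 1 tree
p or p or p or p: 1 tree
p or p and p or p: 1 tree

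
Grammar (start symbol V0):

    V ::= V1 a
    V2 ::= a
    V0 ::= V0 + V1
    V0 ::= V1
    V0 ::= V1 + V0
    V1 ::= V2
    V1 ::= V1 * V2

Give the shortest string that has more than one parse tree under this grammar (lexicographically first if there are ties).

length 1: no string has ≥2 trees
length 3: a + a has 2 parse trees

Two derivations of a + a:
  V0 ⇒ V0 + V1 ⇒ V1 + V1 ⇒ V2 + V1 ⇒ a + V1 ⇒ a + V2 ⇒ a + a
  V0 ⇒ V1 + V0 ⇒ V2 + V0 ⇒ a + V0 ⇒ a + V1 ⇒ a + V2 ⇒ a + a

a + a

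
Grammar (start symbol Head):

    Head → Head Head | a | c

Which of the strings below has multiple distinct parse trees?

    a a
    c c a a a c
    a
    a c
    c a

a a: 1 tree
c c a a a c: 42 trees
a: 1 tree
a c: 1 tree
c a: 1 tree

c c a a a c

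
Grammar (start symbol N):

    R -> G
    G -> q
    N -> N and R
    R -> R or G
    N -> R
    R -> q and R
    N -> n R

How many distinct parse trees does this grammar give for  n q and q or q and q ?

3

Parse trees for n q and q or q and q:
  [N [N [N n [R [G q]]] and [R [R [G q]] or [G q]]] and [R [G q]]]
  [N [N n [R [R q and [R [G q]]] or [G q]]] and [R [G q]]]
  [N [N n [R q and [R [R [G q]] or [G q]]]] and [R [G q]]]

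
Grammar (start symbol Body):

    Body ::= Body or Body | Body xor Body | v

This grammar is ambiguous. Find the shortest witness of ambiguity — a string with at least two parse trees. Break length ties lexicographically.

length 1: no string has ≥2 trees
length 3: no string has ≥2 trees
length 5: v or v or v has 2 parse trees

Two derivations of v or v or v:
  Body ⇒ Body or Body ⇒ Body or Body or Body ⇒ v or Body or Body ⇒ v or v or Body ⇒ v or v or v
  Body ⇒ Body or Body ⇒ v or Body ⇒ v or Body or Body ⇒ v or v or Body ⇒ v or v or v

v or v or v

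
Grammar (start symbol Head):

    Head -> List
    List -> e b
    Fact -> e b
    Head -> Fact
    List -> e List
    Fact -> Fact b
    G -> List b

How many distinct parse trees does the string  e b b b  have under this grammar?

Parse trees for e b b b:
  [Head [Fact [Fact [Fact e b] b] b]]

1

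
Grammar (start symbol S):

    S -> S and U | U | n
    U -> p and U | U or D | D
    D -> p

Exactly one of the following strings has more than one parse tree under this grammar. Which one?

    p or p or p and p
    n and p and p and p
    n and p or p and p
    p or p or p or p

n and p and p and p

p or p or p and p: 1 tree
n and p and p and p: 4 trees
n and p or p and p: 1 tree
p or p or p or p: 1 tree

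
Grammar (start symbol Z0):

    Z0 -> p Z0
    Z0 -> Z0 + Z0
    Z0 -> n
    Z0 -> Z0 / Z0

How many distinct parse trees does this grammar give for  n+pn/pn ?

Parse trees for n+pn/pn:
  [Z0 [Z0 n] + [Z0 p [Z0 [Z0 n] / [Z0 p [Z0 n]]]]]
  [Z0 [Z0 n] + [Z0 [Z0 p [Z0 n]] / [Z0 p [Z0 n]]]]
  [Z0 [Z0 [Z0 n] + [Z0 p [Z0 n]]] / [Z0 p [Z0 n]]]

3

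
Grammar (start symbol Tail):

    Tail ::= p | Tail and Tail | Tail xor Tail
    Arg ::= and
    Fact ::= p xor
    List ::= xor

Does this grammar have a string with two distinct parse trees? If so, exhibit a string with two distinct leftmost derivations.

Ambiguous

Witness: p and p and p

Derivation 1: Tail ⇒ Tail and Tail ⇒ p and Tail ⇒ p and Tail and Tail ⇒ p and p and Tail ⇒ p and p and p
Derivation 2: Tail ⇒ Tail and Tail ⇒ Tail and Tail and Tail ⇒ p and Tail and Tail ⇒ p and p and Tail ⇒ p and p and p

Two distinct leftmost derivations for the same string.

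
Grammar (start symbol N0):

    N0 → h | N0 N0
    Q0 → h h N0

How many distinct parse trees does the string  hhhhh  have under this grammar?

14

Parse trees for hhhhh (showing first 6 of 14):
  [N0 [N0 h] [N0 [N0 h] [N0 [N0 h] [N0 [N0 h] [N0 h]]]]]
  [N0 [N0 h] [N0 [N0 h] [N0 [N0 [N0 h] [N0 h]] [N0 h]]]]
  [N0 [N0 h] [N0 [N0 [N0 h] [N0 h]] [N0 [N0 h] [N0 h]]]]
  [N0 [N0 h] [N0 [N0 [N0 h] [N0 [N0 h] [N0 h]]] [N0 h]]]
  [N0 [N0 h] [N0 [N0 [N0 [N0 h] [N0 h]] [N0 h]] [N0 h]]]
  [N0 [N0 [N0 h] [N0 h]] [N0 [N0 h] [N0 [N0 h] [N0 h]]]]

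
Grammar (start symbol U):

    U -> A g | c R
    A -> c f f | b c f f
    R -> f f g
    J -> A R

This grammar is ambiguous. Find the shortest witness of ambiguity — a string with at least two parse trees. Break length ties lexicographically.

length 4: c f f g has 2 parse trees

Two derivations of c f f g:
  U ⇒ A g ⇒ c f f g
  U ⇒ c R ⇒ c f f g

c f f g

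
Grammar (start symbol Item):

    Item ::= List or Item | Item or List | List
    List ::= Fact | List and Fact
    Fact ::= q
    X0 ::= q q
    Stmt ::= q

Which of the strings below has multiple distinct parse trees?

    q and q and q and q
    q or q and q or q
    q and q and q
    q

q or q and q or q

q and q and q and q: 1 tree
q or q and q or q: 4 trees
q and q and q: 1 tree
q: 1 tree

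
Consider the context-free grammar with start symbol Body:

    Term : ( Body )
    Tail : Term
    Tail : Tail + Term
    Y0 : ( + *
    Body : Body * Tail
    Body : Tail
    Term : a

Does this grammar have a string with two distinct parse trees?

Unambiguous

(Y0 is unreachable from Body, so its rules don't affect L(Body).) The grammar is stratified — Body handles '*' (left-recursive), Tail handles '+', Term atoms. Each operator has a fixed associativity and precedence level, so every string has one parse.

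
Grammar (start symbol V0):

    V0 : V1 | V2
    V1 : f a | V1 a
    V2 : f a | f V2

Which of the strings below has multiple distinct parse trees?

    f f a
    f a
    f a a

f f a: 1 tree
f a: 2 trees
f a a: 1 tree

f a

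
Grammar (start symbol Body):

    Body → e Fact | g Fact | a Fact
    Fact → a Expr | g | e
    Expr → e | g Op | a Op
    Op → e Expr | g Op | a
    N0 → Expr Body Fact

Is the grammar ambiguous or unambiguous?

Unambiguous

(N0 is unreachable from Body, so its rules don't affect L(Body).) The reachable rules are right-linear with at most one rule per (nonterminal, next-terminal) pair. Each input token forces the next rule, so parsing is deterministic.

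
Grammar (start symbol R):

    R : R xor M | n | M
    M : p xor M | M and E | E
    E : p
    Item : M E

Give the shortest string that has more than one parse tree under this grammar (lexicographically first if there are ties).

length 1: no string has ≥2 trees
length 3: p xor p has 2 parse trees

Two derivations of p xor p:
  R ⇒ R xor M ⇒ M xor M ⇒ E xor M ⇒ p xor M ⇒ p xor E ⇒ p xor p
  R ⇒ M ⇒ p xor M ⇒ p xor E ⇒ p xor p

p xor p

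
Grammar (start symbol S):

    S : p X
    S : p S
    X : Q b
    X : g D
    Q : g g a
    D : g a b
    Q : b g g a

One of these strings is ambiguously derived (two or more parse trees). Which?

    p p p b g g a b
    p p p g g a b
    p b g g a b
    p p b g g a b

p p p g g a b

p p p b g g a b: 1 tree
p p p g g a b: 2 trees
p b g g a b: 1 tree
p p b g g a b: 1 tree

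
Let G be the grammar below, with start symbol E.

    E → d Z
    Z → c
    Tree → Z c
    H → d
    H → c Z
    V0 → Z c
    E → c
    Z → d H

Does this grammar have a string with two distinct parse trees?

Unambiguous

Only E, H, Z are reachable from E; ignoring the rest: Restricted to the reachable nonterminals, every rule has the form A → t or A → t B, and no two rules for the same A share a first terminal. The grammar encodes a DFA — one run per string.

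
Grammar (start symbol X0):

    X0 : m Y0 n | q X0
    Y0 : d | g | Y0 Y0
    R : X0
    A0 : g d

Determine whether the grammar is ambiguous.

Witness: m d d d n

Derivation 1: X0 ⇒ m Y0 n ⇒ m Y0 Y0 n ⇒ m d Y0 n ⇒ m d Y0 Y0 n ⇒ m d d Y0 n ⇒ m d d d n
Derivation 2: X0 ⇒ m Y0 n ⇒ m Y0 Y0 n ⇒ m Y0 Y0 Y0 n ⇒ m d Y0 Y0 n ⇒ m d d Y0 n ⇒ m d d d n

Two distinct leftmost derivations for the same string.

Ambiguous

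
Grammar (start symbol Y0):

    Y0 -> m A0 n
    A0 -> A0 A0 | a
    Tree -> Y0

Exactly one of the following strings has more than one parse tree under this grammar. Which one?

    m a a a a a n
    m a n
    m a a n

m a a a a a n: 14 trees
m a n: 1 tree
m a a n: 1 tree

m a a a a a n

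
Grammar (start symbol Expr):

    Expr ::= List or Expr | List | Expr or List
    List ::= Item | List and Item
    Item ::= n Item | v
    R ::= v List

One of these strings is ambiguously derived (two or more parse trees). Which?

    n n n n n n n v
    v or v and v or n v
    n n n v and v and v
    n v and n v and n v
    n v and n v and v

v or v and v or n v

n n n n n n n v: 1 tree
v or v and v or n v: 4 trees
n n n v and v and v: 1 tree
n v and n v and n v: 1 tree
n v and n v and v: 1 tree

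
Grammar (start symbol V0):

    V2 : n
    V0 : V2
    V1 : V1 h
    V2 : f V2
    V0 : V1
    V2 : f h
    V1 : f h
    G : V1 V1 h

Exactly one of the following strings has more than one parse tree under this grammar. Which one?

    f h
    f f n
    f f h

f h: 2 trees
f f n: 1 tree
f f h: 1 tree

f h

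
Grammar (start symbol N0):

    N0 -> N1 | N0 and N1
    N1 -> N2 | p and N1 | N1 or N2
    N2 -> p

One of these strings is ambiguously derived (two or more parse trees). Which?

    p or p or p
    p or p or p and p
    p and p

p and p

p or p or p: 1 tree
p or p or p and p: 1 tree
p and p: 2 trees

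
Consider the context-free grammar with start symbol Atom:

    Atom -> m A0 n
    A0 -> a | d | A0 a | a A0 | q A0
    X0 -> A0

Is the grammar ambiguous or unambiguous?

Witness: m a a n

Derivation 1: Atom ⇒ m A0 n ⇒ m A0 a n ⇒ m a a n
Derivation 2: Atom ⇒ m A0 n ⇒ m a A0 n ⇒ m a a n

Two distinct leftmost derivations for the same string.

Ambiguous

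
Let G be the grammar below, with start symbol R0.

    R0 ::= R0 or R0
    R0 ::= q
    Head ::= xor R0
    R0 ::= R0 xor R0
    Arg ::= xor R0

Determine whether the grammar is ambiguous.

Witness: q or q or q

Derivation 1: R0 ⇒ R0 or R0 ⇒ R0 or R0 or R0 ⇒ q or R0 or R0 ⇒ q or q or R0 ⇒ q or q or q
Derivation 2: R0 ⇒ R0 or R0 ⇒ q or R0 ⇒ q or R0 or R0 ⇒ q or q or R0 ⇒ q or q or q

Two distinct leftmost derivations for the same string.

Ambiguous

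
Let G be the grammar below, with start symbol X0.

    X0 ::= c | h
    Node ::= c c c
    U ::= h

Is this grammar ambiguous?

Unambiguous

Only X0 is reachable from X0; ignoring the rest: Each reachable nonterminal has at most one production per leading terminal, and all productions are right-linear; the derivation is determined token-by-token.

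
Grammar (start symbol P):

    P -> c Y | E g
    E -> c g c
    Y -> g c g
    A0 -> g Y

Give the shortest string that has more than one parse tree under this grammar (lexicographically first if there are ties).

c g c g

length 4: c g c g has 2 parse trees

Two derivations of c g c g:
  P ⇒ c Y ⇒ c g c g
  P ⇒ E g ⇒ c g c g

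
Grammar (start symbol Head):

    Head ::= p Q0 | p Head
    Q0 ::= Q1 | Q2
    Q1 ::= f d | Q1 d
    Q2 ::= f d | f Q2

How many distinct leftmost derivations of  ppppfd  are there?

2

Parse trees for ppppfd:
  [Head p [Head p [Head p [Head p [Q0 [Q1 f d]]]]]]
  [Head p [Head p [Head p [Head p [Q0 [Q2 f d]]]]]]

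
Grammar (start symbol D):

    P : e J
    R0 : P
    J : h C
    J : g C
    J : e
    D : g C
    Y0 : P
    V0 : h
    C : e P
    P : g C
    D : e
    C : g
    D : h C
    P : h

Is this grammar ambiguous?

Unambiguous

Only D, C, P, J are reachable from D; ignoring the rest: Restricted to the reachable nonterminals, every rule has the form A → t or A → t B, and no two rules for the same A share a first terminal. The grammar encodes a DFA — one run per string.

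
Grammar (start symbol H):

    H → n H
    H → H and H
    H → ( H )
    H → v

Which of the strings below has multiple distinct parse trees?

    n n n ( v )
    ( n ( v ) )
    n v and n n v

n v and n n v

n n n ( v ): 1 tree
( n ( v ) ): 1 tree
n v and n n v: 2 trees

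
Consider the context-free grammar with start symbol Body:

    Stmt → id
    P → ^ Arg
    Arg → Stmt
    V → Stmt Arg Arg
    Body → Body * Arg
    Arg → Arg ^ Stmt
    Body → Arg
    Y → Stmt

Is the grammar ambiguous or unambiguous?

Only Body, Arg, Stmt are reachable from Body; ignoring the rest: The grammar is stratified — Body handles '*' (left-recursive), Arg handles '^', Stmt atoms. Each operator has a fixed associativity and precedence level, so every string has one parse.

Unambiguous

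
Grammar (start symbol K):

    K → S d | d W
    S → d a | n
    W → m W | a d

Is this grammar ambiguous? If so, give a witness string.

Ambiguous

Witness: d a d

Derivation 1: K ⇒ S d ⇒ d a d
Derivation 2: K ⇒ d W ⇒ d a d

Two distinct leftmost derivations for the same string.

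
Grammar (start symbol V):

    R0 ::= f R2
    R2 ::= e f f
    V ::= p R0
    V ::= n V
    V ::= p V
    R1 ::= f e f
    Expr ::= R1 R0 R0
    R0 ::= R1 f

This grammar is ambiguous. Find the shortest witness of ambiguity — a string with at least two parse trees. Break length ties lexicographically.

length 5: p f e f f has 2 parse trees

Two derivations of p f e f f:
  V ⇒ p R0 ⇒ p f R2 ⇒ p f e f f
  V ⇒ p R0 ⇒ p R1 f ⇒ p f e f f

p f e f f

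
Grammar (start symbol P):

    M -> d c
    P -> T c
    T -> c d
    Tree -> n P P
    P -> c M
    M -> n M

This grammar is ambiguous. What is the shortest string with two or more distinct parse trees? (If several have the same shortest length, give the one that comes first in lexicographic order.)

length 3: c d c has 2 parse trees

Two derivations of c d c:
  P ⇒ T c ⇒ c d c
  P ⇒ c M ⇒ c d c

c d c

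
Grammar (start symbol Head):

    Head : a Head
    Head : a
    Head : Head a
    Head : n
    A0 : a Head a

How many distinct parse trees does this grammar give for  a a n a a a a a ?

21

Parse trees for a a n a a a a a (showing first 6 of 21):
  [Head a [Head a [Head [Head [Head [Head [Head [Head n] a] a] a] a] a]]]
  [Head a [Head [Head a [Head [Head [Head [Head [Head n] a] a] a] a]] a]]
  [Head a [Head [Head [Head a [Head [Head [Head [Head n] a] a] a]] a] a]]
  [Head a [Head [Head [Head [Head a [Head [Head [Head n] a] a]] a] a] a]]
  [Head a [Head [Head [Head [Head [Head a [Head [Head n] a]] a] a] a] a]]
  [Head a [Head [Head [Head [Head [Head [Head a [Head n]] a] a] a] a] a]]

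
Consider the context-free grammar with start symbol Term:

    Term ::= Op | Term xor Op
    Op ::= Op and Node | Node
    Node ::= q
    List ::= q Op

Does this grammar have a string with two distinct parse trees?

Unambiguous

Only Term, Op, Node are reachable from Term; ignoring the rest: This is a standard precedence ladder (Term over Op over Node), with each level left-recursive on its own operator ('xor' at Term, 'and' at Op). That structure is LR(1), hence unambiguous.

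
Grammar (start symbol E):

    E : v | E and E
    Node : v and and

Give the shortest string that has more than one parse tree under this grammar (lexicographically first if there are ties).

length 1: no string has ≥2 trees
length 3: no string has ≥2 trees
length 5: v and v and v has 2 parse trees

Two derivations of v and v and v:
  E ⇒ E and E ⇒ v and E ⇒ v and E and E ⇒ v and v and E ⇒ v and v and v
  E ⇒ E and E ⇒ E and E and E ⇒ v and E and E ⇒ v and v and E ⇒ v and v and v

v and v and v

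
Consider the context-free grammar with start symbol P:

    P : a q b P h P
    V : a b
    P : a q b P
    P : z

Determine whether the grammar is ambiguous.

Ambiguous

Witness: a q b a q b z h z

Derivation 1: P ⇒ a q b P h P ⇒ a q b a q b P h P ⇒ a q b a q b z h P ⇒ a q b a q b z h z
Derivation 2: P ⇒ a q b P ⇒ a q b a q b P h P ⇒ a q b a q b z h P ⇒ a q b a q b z h z

Two distinct leftmost derivations for the same string.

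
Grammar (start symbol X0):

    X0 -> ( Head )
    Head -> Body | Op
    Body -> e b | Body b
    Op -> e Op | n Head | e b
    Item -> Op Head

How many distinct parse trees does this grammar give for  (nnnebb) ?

Parse trees for (nnnebb):
  [X0 ( [Head [Op n [Head [Op n [Head [Op n [Head [Body [Body e b] b]]]]]]]] )]

1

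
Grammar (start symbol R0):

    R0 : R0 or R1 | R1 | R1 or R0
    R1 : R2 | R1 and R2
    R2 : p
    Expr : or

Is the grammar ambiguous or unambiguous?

Ambiguous

Witness: p or p

Derivation 1: R0 ⇒ R0 or R1 ⇒ R1 or R1 ⇒ R2 or R1 ⇒ p or R1 ⇒ p or R2 ⇒ p or p
Derivation 2: R0 ⇒ R1 or R0 ⇒ R2 or R0 ⇒ p or R0 ⇒ p or R1 ⇒ p or R2 ⇒ p or p

Two distinct leftmost derivations for the same string.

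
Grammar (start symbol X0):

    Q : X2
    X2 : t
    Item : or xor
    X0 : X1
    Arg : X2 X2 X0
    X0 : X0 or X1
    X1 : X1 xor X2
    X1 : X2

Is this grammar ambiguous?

Unambiguous

Only X0, X1, X2 are reachable from X0; ignoring the rest: This is a standard precedence ladder (X0 over X1 over X2), with each level left-recursive on its own operator ('or' at X0, 'xor' at X1). That structure is LR(1), hence unambiguous.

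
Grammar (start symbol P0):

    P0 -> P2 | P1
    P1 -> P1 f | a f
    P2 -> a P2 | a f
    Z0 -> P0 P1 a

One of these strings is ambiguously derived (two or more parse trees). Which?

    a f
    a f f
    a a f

a f

a f: 2 trees
a f f: 1 tree
a a f: 1 tree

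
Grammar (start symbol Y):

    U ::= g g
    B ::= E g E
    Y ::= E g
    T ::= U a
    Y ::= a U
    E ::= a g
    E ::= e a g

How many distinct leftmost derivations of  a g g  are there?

2

Parse trees for a g g:
  [Y [E a g] g]
  [Y a [U g g]]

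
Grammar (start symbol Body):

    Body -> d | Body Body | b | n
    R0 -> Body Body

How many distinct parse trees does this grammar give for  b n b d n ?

14

Parse trees for b n b d n (showing first 6 of 14):
  [Body [Body b] [Body [Body n] [Body [Body b] [Body [Body d] [Body n]]]]]
  [Body [Body b] [Body [Body n] [Body [Body [Body b] [Body d]] [Body n]]]]
  [Body [Body b] [Body [Body [Body n] [Body b]] [Body [Body d] [Body n]]]]
  [Body [Body b] [Body [Body [Body n] [Body [Body b] [Body d]]] [Body n]]]
  [Body [Body b] [Body [Body [Body [Body n] [Body b]] [Body d]] [Body n]]]
  [Body [Body [Body b] [Body n]] [Body [Body b] [Body [Body d] [Body n]]]]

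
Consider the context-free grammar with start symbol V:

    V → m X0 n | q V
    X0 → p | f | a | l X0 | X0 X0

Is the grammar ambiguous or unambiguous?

Witness: m a a a n

Derivation 1: V ⇒ m X0 n ⇒ m X0 X0 n ⇒ m a X0 n ⇒ m a X0 X0 n ⇒ m a a X0 n ⇒ m a a a n
Derivation 2: V ⇒ m X0 n ⇒ m X0 X0 n ⇒ m X0 X0 X0 n ⇒ m a X0 X0 n ⇒ m a a X0 n ⇒ m a a a n

Two distinct leftmost derivations for the same string.

Ambiguous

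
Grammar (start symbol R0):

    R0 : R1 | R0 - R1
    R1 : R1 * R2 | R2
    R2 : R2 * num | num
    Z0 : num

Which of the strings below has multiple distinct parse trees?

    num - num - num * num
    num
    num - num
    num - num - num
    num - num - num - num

num - num - num * num: 2 trees
num: 1 tree
num - num: 1 tree
num - num - num: 1 tree
num - num - num - num: 1 tree

num - num - num * num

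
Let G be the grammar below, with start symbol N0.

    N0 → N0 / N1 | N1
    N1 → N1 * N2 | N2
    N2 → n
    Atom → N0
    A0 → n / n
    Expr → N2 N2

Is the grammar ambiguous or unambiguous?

Unambiguous

Only N0, N1, N2 are reachable from N0; ignoring the rest: This is a standard precedence ladder (N0 over N1 over N2), with each level left-recursive on its own operator ('/' at N0, '*' at N1). That structure is LR(1), hence unambiguous.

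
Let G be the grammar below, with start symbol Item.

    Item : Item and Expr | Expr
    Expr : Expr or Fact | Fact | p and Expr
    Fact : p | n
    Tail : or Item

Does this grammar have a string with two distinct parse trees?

Ambiguous

Witness: p and n

Derivation 1: Item ⇒ Item and Expr ⇒ Expr and Expr ⇒ Fact and Expr ⇒ p and Expr ⇒ p and Fact ⇒ p and n
Derivation 2: Item ⇒ Expr ⇒ p and Expr ⇒ p and Fact ⇒ p and n

Two distinct leftmost derivations for the same string.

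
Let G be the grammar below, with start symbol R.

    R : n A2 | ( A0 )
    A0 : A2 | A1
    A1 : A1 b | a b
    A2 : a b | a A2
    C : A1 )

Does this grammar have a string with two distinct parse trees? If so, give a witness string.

Witness: ( a b )

Derivation 1: R ⇒ ( A0 ) ⇒ ( A2 ) ⇒ ( a b )
Derivation 2: R ⇒ ( A0 ) ⇒ ( A1 ) ⇒ ( a b )

Two distinct leftmost derivations for the same string.

Ambiguous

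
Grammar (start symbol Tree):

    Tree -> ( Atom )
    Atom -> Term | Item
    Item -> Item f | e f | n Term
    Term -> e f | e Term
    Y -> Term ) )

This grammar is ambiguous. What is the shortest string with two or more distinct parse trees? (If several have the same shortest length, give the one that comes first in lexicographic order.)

( e f )

length 4: ( e f ) has 2 parse trees

Two derivations of ( e f ):
  Tree ⇒ ( Atom ) ⇒ ( Term ) ⇒ ( e f )
  Tree ⇒ ( Atom ) ⇒ ( Item ) ⇒ ( e f )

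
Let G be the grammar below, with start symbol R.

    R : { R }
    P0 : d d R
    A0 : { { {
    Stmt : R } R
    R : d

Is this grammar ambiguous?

Unambiguous

(P0, A0, Stmt are unreachable from R, so their rules don't affect L(R).) Each string is a nest of matched brackets around a single atom. An opening bracket forces the recursive rule; an atom forces the base rule.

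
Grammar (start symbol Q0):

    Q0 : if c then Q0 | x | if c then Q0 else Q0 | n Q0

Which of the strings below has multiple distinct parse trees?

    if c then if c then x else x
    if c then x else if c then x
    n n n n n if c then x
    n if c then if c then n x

if c then if c then x else x: 2 trees
if c then x else if c then x: 1 tree
n n n n n if c then x: 1 tree
n if c then if c then n x: 1 tree

if c then if c then x else x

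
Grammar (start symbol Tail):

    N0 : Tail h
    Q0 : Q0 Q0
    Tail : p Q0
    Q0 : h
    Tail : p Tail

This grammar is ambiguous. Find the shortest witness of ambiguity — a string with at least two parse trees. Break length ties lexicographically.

length 2: no string has ≥2 trees
length 3: no string has ≥2 trees
length 4: p h h h has 2 parse trees

Two derivations of p h h h:
  Tail ⇒ p Q0 ⇒ p Q0 Q0 ⇒ p Q0 Q0 Q0 ⇒ p h Q0 Q0 ⇒ p h h Q0 ⇒ p h h h
  Tail ⇒ p Q0 ⇒ p Q0 Q0 ⇒ p h Q0 ⇒ p h Q0 Q0 ⇒ p h h Q0 ⇒ p h h h

p h h h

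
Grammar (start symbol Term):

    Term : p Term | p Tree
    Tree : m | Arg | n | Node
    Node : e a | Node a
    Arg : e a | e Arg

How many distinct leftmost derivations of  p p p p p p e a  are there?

2

Parse trees for p p p p p p e a:
  [Term p [Term p [Term p [Term p [Term p [Term p [Tree [Arg e a]]]]]]]]
  [Term p [Term p [Term p [Term p [Term p [Term p [Tree [Node e a]]]]]]]]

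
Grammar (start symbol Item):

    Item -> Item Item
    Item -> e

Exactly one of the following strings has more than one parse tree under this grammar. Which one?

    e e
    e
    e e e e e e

e e e e e e

e e: 1 tree
e: 1 tree
e e e e e e: 42 trees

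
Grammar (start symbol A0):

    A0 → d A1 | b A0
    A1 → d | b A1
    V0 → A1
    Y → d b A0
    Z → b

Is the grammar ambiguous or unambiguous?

(V0, Y, Z are unreachable from A0, so their rules don't affect L(A0).) Each reachable nonterminal has at most one production per leading terminal, and all productions are right-linear; the derivation is determined token-by-token.

Unambiguous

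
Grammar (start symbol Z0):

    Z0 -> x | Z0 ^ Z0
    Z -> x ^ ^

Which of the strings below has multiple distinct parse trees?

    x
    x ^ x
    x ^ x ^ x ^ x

x: 1 tree
x ^ x: 1 tree
x ^ x ^ x ^ x: 5 trees

x ^ x ^ x ^ x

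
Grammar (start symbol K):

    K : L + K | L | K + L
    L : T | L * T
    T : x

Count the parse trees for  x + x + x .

Parse trees for x + x + x:
  [K [L [T x]] + [K [L [T x]] + [K [L [T x]]]]]
  [K [L [T x]] + [K [K [L [T x]]] + [L [T x]]]]
  [K [K [L [T x]] + [K [L [T x]]]] + [L [T x]]]
  [K [K [K [L [T x]]] + [L [T x]]] + [L [T x]]]

4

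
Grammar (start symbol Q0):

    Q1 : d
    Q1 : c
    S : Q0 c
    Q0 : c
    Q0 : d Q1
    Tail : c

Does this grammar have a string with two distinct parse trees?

Unambiguous

Only Q0, Q1 are reachable from Q0; ignoring the rest: Restricted to the reachable nonterminals, every rule has the form A → t or A → t B, and no two rules for the same A share a first terminal. The grammar encodes a DFA — one run per string.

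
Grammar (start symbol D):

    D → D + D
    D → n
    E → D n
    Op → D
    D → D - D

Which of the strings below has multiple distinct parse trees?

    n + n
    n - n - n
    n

n - n - n

n + n: 1 tree
n - n - n: 2 trees
n: 1 tree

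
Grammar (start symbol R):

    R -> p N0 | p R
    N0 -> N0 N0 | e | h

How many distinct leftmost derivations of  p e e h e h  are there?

14

Parse trees for p e e h e h (showing first 6 of 14):
  [R p [N0 [N0 e] [N0 [N0 e] [N0 [N0 h] [N0 [N0 e] [N0 h]]]]]]
  [R p [N0 [N0 e] [N0 [N0 e] [N0 [N0 [N0 h] [N0 e]] [N0 h]]]]]
  [R p [N0 [N0 e] [N0 [N0 [N0 e] [N0 h]] [N0 [N0 e] [N0 h]]]]]
  [R p [N0 [N0 e] [N0 [N0 [N0 e] [N0 [N0 h] [N0 e]]] [N0 h]]]]
  [R p [N0 [N0 e] [N0 [N0 [N0 [N0 e] [N0 h]] [N0 e]] [N0 h]]]]
  [R p [N0 [N0 [N0 e] [N0 e]] [N0 [N0 h] [N0 [N0 e] [N0 h]]]]]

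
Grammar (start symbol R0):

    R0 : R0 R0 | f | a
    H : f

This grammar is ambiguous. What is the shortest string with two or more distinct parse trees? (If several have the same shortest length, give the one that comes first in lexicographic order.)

a a a

length 1: no string has ≥2 trees
length 2: no string has ≥2 trees
length 3: a a a has 2 parse trees

Two derivations of a a a:
  R0 ⇒ R0 R0 ⇒ R0 R0 R0 ⇒ a R0 R0 ⇒ a a R0 ⇒ a a a
  R0 ⇒ R0 R0 ⇒ a R0 ⇒ a R0 R0 ⇒ a a R0 ⇒ a a a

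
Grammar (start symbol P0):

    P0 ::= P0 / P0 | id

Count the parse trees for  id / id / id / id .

5

Parse trees for id / id / id / id:
  [P0 [P0 id] / [P0 [P0 id] / [P0 [P0 id] / [P0 id]]]]
  [P0 [P0 id] / [P0 [P0 [P0 id] / [P0 id]] / [P0 id]]]
  [P0 [P0 [P0 id] / [P0 id]] / [P0 [P0 id] / [P0 id]]]
  [P0 [P0 [P0 id] / [P0 [P0 id] / [P0 id]]] / [P0 id]]
  [P0 [P0 [P0 [P0 id] / [P0 id]] / [P0 id]] / [P0 id]]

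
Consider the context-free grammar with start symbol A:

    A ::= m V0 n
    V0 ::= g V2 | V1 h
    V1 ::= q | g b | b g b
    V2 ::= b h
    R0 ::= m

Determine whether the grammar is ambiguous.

Witness: m g b h n

Derivation 1: A ⇒ m V0 n ⇒ m g V2 n ⇒ m g b h n
Derivation 2: A ⇒ m V0 n ⇒ m V1 h n ⇒ m g b h n

Two distinct leftmost derivations for the same string.

Ambiguous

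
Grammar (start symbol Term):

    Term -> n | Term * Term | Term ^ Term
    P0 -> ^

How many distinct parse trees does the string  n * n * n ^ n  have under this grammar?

Parse trees for n * n * n ^ n:
  [Term [Term n] * [Term [Term n] * [Term [Term n] ^ [Term n]]]]
  [Term [Term n] * [Term [Term [Term n] * [Term n]] ^ [Term n]]]
  [Term [Term [Term n] * [Term n]] * [Term [Term n] ^ [Term n]]]
  [Term [Term [Term n] * [Term [Term n] * [Term n]]] ^ [Term n]]
  [Term [Term [Term [Term n] * [Term n]] * [Term n]] ^ [Term n]]

5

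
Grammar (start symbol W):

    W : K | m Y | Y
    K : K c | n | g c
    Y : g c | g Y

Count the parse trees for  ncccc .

Parse trees for ncccc:
  [W [K [K [K [K [K n] c] c] c] c]]

1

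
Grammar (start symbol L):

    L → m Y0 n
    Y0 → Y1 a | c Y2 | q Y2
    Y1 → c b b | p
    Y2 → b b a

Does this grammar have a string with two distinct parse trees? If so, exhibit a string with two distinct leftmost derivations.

Ambiguous

Witness: m c b b a n

Derivation 1: L ⇒ m Y0 n ⇒ m Y1 a n ⇒ m c b b a n
Derivation 2: L ⇒ m Y0 n ⇒ m c Y2 n ⇒ m c b b a n

Two distinct leftmost derivations for the same string.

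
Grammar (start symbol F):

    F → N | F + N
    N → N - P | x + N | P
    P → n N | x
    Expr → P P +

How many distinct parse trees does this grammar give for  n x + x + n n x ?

4

Parse trees for n x + x + n n x:
  [F [N [P n [N x + [N x + [N [P n [N [P n [N [P x]]]]]]]]]]]
  [F [F [N [P n [N [P x]]]]] + [N x + [N [P n [N [P n [N [P x]]]]]]]]
  [F [F [N [P n [N x + [N [P x]]]]]] + [N [P n [N [P n [N [P x]]]]]]]
  [F [F [F [N [P n [N [P x]]]]] + [N [P x]]] + [N [P n [N [P n [N [P x]]]]]]]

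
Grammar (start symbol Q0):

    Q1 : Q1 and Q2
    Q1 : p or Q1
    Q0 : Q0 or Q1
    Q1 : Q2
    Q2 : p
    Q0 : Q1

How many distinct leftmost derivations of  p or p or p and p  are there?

7

Parse trees for p or p or p and p:
  [Q0 [Q0 [Q1 [Q2 p]]] or [Q1 [Q1 p or [Q1 [Q2 p]]] and [Q2 p]]]
  [Q0 [Q0 [Q1 [Q2 p]]] or [Q1 p or [Q1 [Q1 [Q2 p]] and [Q2 p]]]]
  [Q0 [Q0 [Q0 [Q1 [Q2 p]]] or [Q1 [Q2 p]]] or [Q1 [Q1 [Q2 p]] and [Q2 p]]]
  [Q0 [Q0 [Q1 p or [Q1 [Q2 p]]]] or [Q1 [Q1 [Q2 p]] and [Q2 p]]]
  [Q0 [Q1 [Q1 p or [Q1 p or [Q1 [Q2 p]]]] and [Q2 p]]]
  [Q0 [Q1 p or [Q1 [Q1 p or [Q1 [Q2 p]]] and [Q2 p]]]]
  [Q0 [Q1 p or [Q1 p or [Q1 [Q1 [Q2 p]] and [Q2 p]]]]]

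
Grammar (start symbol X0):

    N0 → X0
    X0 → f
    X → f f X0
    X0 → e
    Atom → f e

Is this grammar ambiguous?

(Atom, X, N0 are unreachable from X0, so their rules don't affect L(X0).) Restricted to the reachable nonterminals, every rule has the form A → t or A → t B, and no two rules for the same A share a first terminal. The grammar encodes a DFA — one run per string.

Unambiguous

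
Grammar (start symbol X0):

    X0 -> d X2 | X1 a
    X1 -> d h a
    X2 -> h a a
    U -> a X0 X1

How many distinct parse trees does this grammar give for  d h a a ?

2

Parse trees for d h a a:
  [X0 d [X2 h a a]]
  [X0 [X1 d h a] a]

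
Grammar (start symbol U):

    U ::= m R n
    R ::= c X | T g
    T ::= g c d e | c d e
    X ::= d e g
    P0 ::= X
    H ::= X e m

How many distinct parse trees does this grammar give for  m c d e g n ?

Parse trees for m c d e g n:
  [U m [R c [X d e g]] n]
  [U m [R [T c d e] g] n]

2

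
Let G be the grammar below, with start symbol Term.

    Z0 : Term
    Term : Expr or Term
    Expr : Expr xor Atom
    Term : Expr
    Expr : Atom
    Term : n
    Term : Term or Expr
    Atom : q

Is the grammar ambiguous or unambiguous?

Witness: q or q

Derivation 1: Term ⇒ Expr or Term ⇒ Atom or Term ⇒ q or Term ⇒ q or Expr ⇒ q or Atom ⇒ q or q
Derivation 2: Term ⇒ Term or Expr ⇒ Expr or Expr ⇒ Atom or Expr ⇒ q or Expr ⇒ q or Atom ⇒ q or q

Two distinct leftmost derivations for the same string.

Ambiguous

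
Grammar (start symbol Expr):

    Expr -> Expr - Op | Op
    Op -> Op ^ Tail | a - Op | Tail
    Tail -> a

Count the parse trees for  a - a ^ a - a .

Parse trees for a - a ^ a - a:
  [Expr [Expr [Expr [Op [Tail a]]] - [Op [Op [Tail a]] ^ [Tail a]]] - [Op [Tail a]]]
  [Expr [Expr [Op [Op a - [Op [Tail a]]] ^ [Tail a]]] - [Op [Tail a]]]
  [Expr [Expr [Op a - [Op [Op [Tail a]] ^ [Tail a]]]] - [Op [Tail a]]]

3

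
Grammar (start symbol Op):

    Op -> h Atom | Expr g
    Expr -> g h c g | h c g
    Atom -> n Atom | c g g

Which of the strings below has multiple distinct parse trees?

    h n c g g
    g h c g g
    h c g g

h n c g g: 1 tree
g h c g g: 1 tree
h c g g: 2 trees

h c g g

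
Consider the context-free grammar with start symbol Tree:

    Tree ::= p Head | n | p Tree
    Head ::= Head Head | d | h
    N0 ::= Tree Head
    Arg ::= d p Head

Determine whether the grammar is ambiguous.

Ambiguous

Witness: p d d d

Derivation 1: Tree ⇒ p Head ⇒ p Head Head ⇒ p Head Head Head ⇒ p d Head Head ⇒ p d d Head ⇒ p d d d
Derivation 2: Tree ⇒ p Head ⇒ p Head Head ⇒ p d Head ⇒ p d Head Head ⇒ p d d Head ⇒ p d d d

Two distinct leftmost derivations for the same string.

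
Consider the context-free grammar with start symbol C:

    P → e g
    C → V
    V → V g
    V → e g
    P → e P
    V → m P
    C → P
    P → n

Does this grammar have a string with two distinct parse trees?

Ambiguous

Witness: e g

Derivation 1: C ⇒ V ⇒ e g
Derivation 2: C ⇒ P ⇒ e g

Two distinct leftmost derivations for the same string.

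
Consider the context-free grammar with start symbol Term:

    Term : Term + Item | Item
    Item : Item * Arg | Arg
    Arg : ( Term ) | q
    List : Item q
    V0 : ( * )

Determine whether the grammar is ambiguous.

Only Term, Item, Arg are reachable from Term; ignoring the rest: Term → Term + Item | Item  ;  Item → Item * Arg | Arg  — a left-associative chain with Arg at the bottom. Each string factors uniquely by precedence.

Unambiguous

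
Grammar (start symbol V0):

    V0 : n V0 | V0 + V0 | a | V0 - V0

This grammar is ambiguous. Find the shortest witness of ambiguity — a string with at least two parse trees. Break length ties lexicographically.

length 1: no string has ≥2 trees
length 2: no string has ≥2 trees
length 3: no string has ≥2 trees
length 4: n a + a has 2 parse trees

Two derivations of n a + a:
  V0 ⇒ n V0 ⇒ n V0 + V0 ⇒ n a + V0 ⇒ n a + a
  V0 ⇒ V0 + V0 ⇒ n V0 + V0 ⇒ n a + V0 ⇒ n a + a

n a + a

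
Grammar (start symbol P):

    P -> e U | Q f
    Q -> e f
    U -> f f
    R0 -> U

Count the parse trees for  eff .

2

Parse trees for eff:
  [P e [U f f]]
  [P [Q e f] f]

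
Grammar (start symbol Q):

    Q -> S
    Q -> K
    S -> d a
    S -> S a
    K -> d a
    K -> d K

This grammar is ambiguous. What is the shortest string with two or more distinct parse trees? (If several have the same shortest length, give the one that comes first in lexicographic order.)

length 2: d a has 2 parse trees

Two derivations of d a:
  Q ⇒ S ⇒ d a
  Q ⇒ K ⇒ d a

d a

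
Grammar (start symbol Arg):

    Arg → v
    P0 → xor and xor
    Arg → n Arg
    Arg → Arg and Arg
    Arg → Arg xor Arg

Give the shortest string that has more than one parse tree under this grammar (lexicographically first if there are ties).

length 1: no string has ≥2 trees
length 2: no string has ≥2 trees
length 3: no string has ≥2 trees
length 4: n v and v has 2 parse trees

Two derivations of n v and v:
  Arg ⇒ n Arg ⇒ n Arg and Arg ⇒ n v and Arg ⇒ n v and v
  Arg ⇒ Arg and Arg ⇒ n Arg and Arg ⇒ n v and Arg ⇒ n v and v

n v and v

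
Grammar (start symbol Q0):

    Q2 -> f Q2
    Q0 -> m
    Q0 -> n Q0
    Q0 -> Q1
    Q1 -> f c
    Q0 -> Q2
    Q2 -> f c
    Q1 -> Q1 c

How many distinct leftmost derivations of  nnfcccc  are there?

1

Parse trees for nnfcccc:
  [Q0 n [Q0 n [Q0 [Q1 [Q1 [Q1 [Q1 f c] c] c] c]]]]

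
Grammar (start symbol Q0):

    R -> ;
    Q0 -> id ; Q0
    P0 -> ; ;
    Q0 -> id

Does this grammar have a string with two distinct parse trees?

Only Q0 is reachable from Q0; ignoring the rest: Right-recursive list with a separator: after each atom, whether the separator follows determines the rule. One parse per string.

Unambiguous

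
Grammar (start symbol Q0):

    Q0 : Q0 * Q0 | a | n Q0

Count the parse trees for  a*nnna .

Parse trees for a*nnna:
  [Q0 [Q0 a] * [Q0 n [Q0 n [Q0 n [Q0 a]]]]]

1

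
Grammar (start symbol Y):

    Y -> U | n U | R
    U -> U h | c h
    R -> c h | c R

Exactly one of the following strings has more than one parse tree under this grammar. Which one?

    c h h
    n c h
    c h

c h h: 1 tree
n c h: 1 tree
c h: 2 trees

c h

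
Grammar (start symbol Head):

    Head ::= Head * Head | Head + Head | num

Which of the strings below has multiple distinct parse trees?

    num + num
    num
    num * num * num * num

num * num * num * num

num + num: 1 tree
num: 1 tree
num * num * num * num: 5 trees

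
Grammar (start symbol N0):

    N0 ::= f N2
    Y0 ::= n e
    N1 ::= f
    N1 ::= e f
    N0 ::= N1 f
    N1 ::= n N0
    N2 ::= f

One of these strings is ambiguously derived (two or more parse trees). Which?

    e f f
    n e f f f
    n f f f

n f f f

e f f: 1 tree
n e f f f: 1 tree
n f f f: 2 trees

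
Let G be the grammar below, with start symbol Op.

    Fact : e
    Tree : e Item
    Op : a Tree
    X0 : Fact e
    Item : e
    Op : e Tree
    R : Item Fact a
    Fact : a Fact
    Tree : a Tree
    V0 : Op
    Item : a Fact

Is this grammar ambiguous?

Only Op, Tree, Item, Fact are reachable from Op; ignoring the rest: Each reachable nonterminal has at most one production per leading terminal, and all productions are right-linear; the derivation is determined token-by-token.

Unambiguous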